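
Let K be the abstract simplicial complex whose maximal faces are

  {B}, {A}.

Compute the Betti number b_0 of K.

b_0 = 2.

We work with the vertex ordering A < B. The simplices of K, each written with vertices in increasing order, are:

  0-simplices (2): A, B

giving chain groups C_0 ≅ Z^2.

From H_k ≅ ker(∂_k) / im(∂_{k+1}) we obtain:

  H_0: rank C_0 − rank ∂_1 = 2 − 0 = 2, and there is no ∂_1, so H_0 = Z^2.

Hence the Betti numbers are b_0 = 2.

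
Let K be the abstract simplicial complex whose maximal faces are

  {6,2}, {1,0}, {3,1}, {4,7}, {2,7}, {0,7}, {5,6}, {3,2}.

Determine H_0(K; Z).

H_0 ≅ Z.

Order the vertices as 0 < 1 < 2 < 3 < 4 < 5 < 6 < 7. Listing each simplex with vertices in this order, K has dimension 1 with simplices:

  0-simplices (8): [0], [1], [2], [3], [4], [5], [6], [7]
  1-simplices (8): [0,1], [0,7], [1,3], [2,3], [2,6], [2,7], [4,7], [5,6]

so the chain groups are C_0 ≅ Z^8, C_1 ≅ Z^8.

∂_1: C_1 → C_0 sends each edge [p,q] (with p < q) to q − p.
The 8×8 boundary matrix has rank 7 and Smith normal form diag(1,1,1,1,1,1,1).

Reading off H_k = ker ∂_k / im ∂_{k+1}:

  H_0: rank C_0 − rank ∂_1 = 8 − 7 = 1, and the invariant factors of ∂_1 are all 1, so H_0 = Z.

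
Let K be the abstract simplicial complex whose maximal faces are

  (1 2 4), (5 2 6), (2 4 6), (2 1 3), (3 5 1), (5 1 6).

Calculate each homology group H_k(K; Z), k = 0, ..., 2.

We work with the vertex ordering 1 < 2 < 3 < 4 < 5 < 6. The simplices of K, each written with vertices in increasing order, are:

  0-simplices (6): [1], [2], [3], [4], [5], [6]
  1-simplices (12): [1,2], [1,3], [1,4], [1,5], [1,6], [2,3], [2,4], [2,5], [2,6], [3,5], [4,6], [5,6]
  2-simplices (6): [1,2,3], [1,2,4], [1,3,5], [1,5,6], [2,4,6], [2,5,6]

so the chain groups are C_0 ≅ Z^6, C_1 ≅ Z^12, C_2 ≅ Z^6.

The boundary map ∂_1: C_1 → C_0 maps an edge to its endpoints' difference, ∂[p,q] = q − p. For instance
  ∂[2,5] = [5] − [2].
The 6×12 boundary matrix has rank 5 and Smith normal form diag(1,1,1,1,1).

Boundary ∂_2: C_2 → C_1 maps a triangle to the signed sum of its edges. For instance
  ∂[1,2,3] = [2,3] − [1,3] + [1,2],
  ∂[1,3,5] = [3,5] − [1,5] + [1,3].
The 12×6 boundary matrix has rank 6 and Smith normal form diag(1,1,1,1,1,1).

Reading off H_k = ker ∂_k / im ∂_{k+1}:

  H_0: rank C_0 − rank ∂_1 = 6 − 5 = 1, and the invariant factors of ∂_1 are all 1, so H_0 ≅ Z.
  H_1: rank ker ∂_1 − rank ∂_2 = (12 − 5) − 6 = 1, and the invariant factors of ∂_2 are all 1, so H_1 ≅ Z.
  H_2: rank ker ∂_2 − rank ∂_3 = (6 − 6) − 0 = 0, and there is no ∂_3, so H_2 ≅ 0.

As a check, the Euler characteristic is 6 − 12 + 6 = 0, which agrees with 1 − 1 + 0 = 0.
(K is a triangulation of the cylinder S^1 x I.)

H_0 ≅ Z,  H_1 ≅ Z,  H_2 = 0.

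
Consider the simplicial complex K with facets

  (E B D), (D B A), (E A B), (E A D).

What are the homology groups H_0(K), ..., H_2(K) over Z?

H_0 = Z,  H_1 = 0,  H_2 = Z.

Fix the vertex order A < B < D < E and write every simplex with vertices in increasing order. Then dim K = 2 and the simplices of K are:

  0-simplices (4): A, B, D, E
  1-simplices (6): AB, AD, AE, BD, BE, DE
  2-simplices (4): ABD, ABE, ADE, BDE

Hence C_0 ≅ Z^4, C_1 ≅ Z^6, C_2 ≅ Z^4.

The boundary map ∂_1: C_1 → C_0 is given by ∂[p,q] = [q] − [p]. For instance
  ∂BD = D − B.
The 4×6 boundary matrix has rank 3 and Smith normal form diag(1,1,1).

Boundary ∂_2: C_2 → C_1 acts by ∂[p,q,r] = [q,r] − [p,r] + [p,q]. For instance
  ∂ABE = BE − AE + AB,
  ∂BDE = DE − BE + BD.
The 6×4 boundary matrix has rank 3 and Smith normal form diag(1,1,1).

Reading off H_k = ker ∂_k / im ∂_{k+1}:

  H_0: rank C_0 − rank ∂_1 = 4 − 3 = 1, and the invariant factors of ∂_1 are all 1, so H_0 = Z.
  H_1: rank ker ∂_1 − rank ∂_2 = (6 − 3) − 3 = 0, and the invariant factors of ∂_2 are all 1, so H_1 = 0.
  H_2: rank ker ∂_2 − rank ∂_3 = (4 − 3) − 0 = 1, and there is no ∂_3, so H_2 = Z.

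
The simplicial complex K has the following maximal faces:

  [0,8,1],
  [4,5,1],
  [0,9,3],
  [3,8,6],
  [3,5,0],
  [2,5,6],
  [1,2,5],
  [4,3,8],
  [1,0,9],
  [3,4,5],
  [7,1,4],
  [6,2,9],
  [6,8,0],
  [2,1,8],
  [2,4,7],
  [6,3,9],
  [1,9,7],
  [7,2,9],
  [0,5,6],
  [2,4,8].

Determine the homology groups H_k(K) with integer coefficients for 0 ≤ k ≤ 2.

H_0 = Z,  H_1 = Z ⊕ Z/2,  H_2 = 0.

Order the vertices as 0 < 1 < 2 < 3 < 4 < 5 < 6 < 7 < 8 < 9. Listing each simplex with vertices in this order, K has dimension 2 with simplices:

  0-simplices (10): [0], [1], [2], [3], [4], [5], [6], [7], [8], [9]
  1-simplices (30): (30 of them)
  2-simplices (20): (20 of them)

Hence C_0 ≅ Z^10, C_1 ≅ Z^30, C_2 ≅ Z^20.

Boundary ∂_1: C_1 → C_0 sends each edge [p,q] (with p < q) to q − p.
This gives a 10×30 integer matrix of rank 9; reducing to Smith normal form yields diagonal entries (1,1,1,1,1,1,1,1,1).

The boundary map ∂_2: C_2 → C_1 sends each 2-simplex [p,q,r] to [q,r] − [p,r] + [p,q]. For instance
  ∂[0,1,8] = [1,8] − [0,8] + [0,1],
  ∂[2,7,9] = [7,9] − [2,9] + [2,7].
The 30×20 boundary matrix has rank 20 and Smith normal form diag(1,1,1,1,1,1,1,1,1,1,1,1,1,1,1,1,1,1,1,2).

Now H_k = ker ∂_k / im ∂_{k+1}, so:

  H_0: rank C_0 − rank ∂_1 = 10 − 9 = 1, and the invariant factors of ∂_1 are all 1, so H_0 = Z.
  H_1: rank ker ∂_1 − rank ∂_2 = (30 − 9) − 20 = 1, and ∂_2 has invariant factor 2 > 1, so H_1 = Z ⊕ Z/2.
  H_2: rank ker ∂_2 − rank ∂_3 = (20 − 20) − 0 = 0, and there is no ∂_3, so H_2 = 0.

(K is a triangulation of the Klein bottle.)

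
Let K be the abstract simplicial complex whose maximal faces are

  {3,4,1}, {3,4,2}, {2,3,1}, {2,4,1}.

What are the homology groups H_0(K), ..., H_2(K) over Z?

H_0 ≅ Z,  H_1 = 0,  H_2 ≅ Z.

We work with the vertex ordering 1 < 2 < 3 < 4. The simplices of K, each written with vertices in increasing order, are:

  0-simplices (4): [1], [2], [3], [4]
  1-simplices (6): [1,2], [1,3], [1,4], [2,3], [2,4], [3,4]
  2-simplices (4): [1,2,3], [1,2,4], [1,3,4], [2,3,4]

Hence C_0 ≅ Z^4, C_1 ≅ Z^6, C_2 ≅ Z^4.

Boundary ∂_1: C_1 → C_0 is given by ∂[p,q] = [q] − [p]. For instance
  ∂[2,4] = [4] − [2].
The resulting 4×6 matrix has rank 3, and its Smith normal form has invariant factors (1,1,1).

∂_2: C_2 → C_1 acts by ∂[p,q,r] = [q,r] − [p,r] + [p,q]. For instance
  ∂[1,3,4] = [3,4] − [1,4] + [1,3],
  ∂[1,2,3] = [2,3] − [1,3] + [1,2].
The resulting 6×4 matrix has rank 3, and its Smith normal form has invariant factors (1,1,1).

From H_k ≅ ker(∂_k) / im(∂_{k+1}) we obtain:

  H_0: rank C_0 − rank ∂_1 = 4 − 3 = 1, and the invariant factors of ∂_1 are all 1, so H_0 = Z.
  H_1: rank ker ∂_1 − rank ∂_2 = (6 − 3) − 3 = 0, and the invariant factors of ∂_2 are all 1, so H_1 = 0.
  H_2: rank ker ∂_2 − rank ∂_3 = (4 − 3) − 0 = 1, and there is no ∂_3, so H_2 = Z.

As a check, the Euler characteristic is 4 − 6 + 4 = 2, which agrees with 1 − 0 + 1 = 2.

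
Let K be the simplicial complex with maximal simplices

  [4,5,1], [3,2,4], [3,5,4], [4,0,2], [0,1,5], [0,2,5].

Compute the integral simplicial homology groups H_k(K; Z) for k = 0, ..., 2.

H_0 ≅ Z,  H_1 ≅ Z,  H_2 = 0.

Fix the vertex order 0 < 1 < 2 < 3 < 4 < 5 and write every simplex with vertices in increasing order. Then dim K = 2 and the simplices of K are:

  0-simplices (6): [0], [1], [2], [3], [4], [5]
  1-simplices (12): [0,1], [0,2], [0,4], [0,5], [1,4], [1,5], [2,3], [2,4], [2,5], [3,4], [3,5], [4,5]
  2-simplices (6): [0,1,5], [0,2,4], [0,2,5], [1,4,5], [2,3,4], [3,4,5]

giving chain groups C_0 ≅ Z^6, C_1 ≅ Z^12, C_2 ≅ Z^6.

∂_1: C_1 → C_0 maps an edge to its endpoints' difference, ∂[p,q] = q − p.
The resulting 6×12 matrix has rank 5, and its Smith normal form has invariant factors (1,1,1,1,1).

∂_2: C_2 → C_1 maps a triangle to the signed sum of its edges. For instance
  ∂[1,4,5] = [4,5] − [1,5] + [1,4],
  ∂[3,4,5] = [4,5] − [3,5] + [3,4].
This gives a 12×6 integer matrix of rank 6; reducing to Smith normal form yields diagonal entries (1,1,1,1,1,1).

Now H_k = ker ∂_k / im ∂_{k+1}, so:

  H_0: rank C_0 − rank ∂_1 = 6 − 5 = 1, and the invariant factors of ∂_1 are all 1, so H_0 ≅ Z.
  H_1: rank ker ∂_1 − rank ∂_2 = (12 − 5) − 6 = 1, and the invariant factors of ∂_2 are all 1, so H_1 ≅ Z.
  H_2: rank ker ∂_2 − rank ∂_3 = (6 − 6) − 0 = 0, and there is no ∂_3, so H_2 ≅ 0.

As a check, the Euler characteristic is 6 − 12 + 6 = 0, which agrees with 1 − 1 + 0 = 0.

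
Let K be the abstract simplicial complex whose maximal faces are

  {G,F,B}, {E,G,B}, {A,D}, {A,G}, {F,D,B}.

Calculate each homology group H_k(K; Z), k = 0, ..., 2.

H_0 = Z,  H_1 = Z,  H_2 = 0.

We work with the vertex ordering A < B < D < E < F < G. The simplices of K, each written with vertices in increasing order, are:

  0-simplices (6): A, B, D, E, F, G
  1-simplices (9): AD, AG, BD, BE, BF, BG, DF, EG, FG
  2-simplices (3): BDF, BEG, BFG

giving chain groups C_0 ≅ Z^6, C_1 ≅ Z^9, C_2 ≅ Z^3.

The boundary map ∂_1: C_1 → C_0 maps an edge to its endpoints' difference, ∂[p,q] = q − p. For instance
  ∂BE = E − B.
As a 6×9 matrix over Z this has rank 5, with invariant factors (1,1,1,1,1).

Boundary ∂_2: C_2 → C_1 sends each 2-simplex [p,q,r] to [q,r] − [p,r] + [p,q]. For instance
  ∂BEG = EG − BG + BE,
  ∂BDF = DF − BF + BD.
As a 9×3 matrix over Z this has rank 3, with invariant factors (1,1,1).

Reading off H_k = ker ∂_k / im ∂_{k+1}:

  H_0: rank C_0 − rank ∂_1 = 6 − 5 = 1, and the invariant factors of ∂_1 are all 1, so H_0 ≅ Z.
  H_1: rank ker ∂_1 − rank ∂_2 = (9 − 5) − 3 = 1, and the invariant factors of ∂_2 are all 1, so H_1 ≅ Z.
  H_2: rank ker ∂_2 − rank ∂_3 = (3 − 3) − 0 = 0, and there is no ∂_3, so H_2 ≅ 0.

As a check, the Euler characteristic is 6 − 9 + 3 = 0, which agrees with 1 − 1 + 0 = 0.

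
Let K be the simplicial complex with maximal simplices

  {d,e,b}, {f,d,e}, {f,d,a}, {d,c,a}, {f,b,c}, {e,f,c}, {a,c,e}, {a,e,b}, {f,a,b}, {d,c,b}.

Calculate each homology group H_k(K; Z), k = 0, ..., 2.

H_0 = Z,  H_1 = Z/2Z,  H_2 = 0.

We work with the vertex ordering a < b < c < d < e < f. The simplices of K, each written with vertices in increasing order, are:

  0-simplices (6): a, b, c, d, e, f
  1-simplices (15): ab, ac, ad, ae, af, bc, bd, be, bf, cd, ce, cf, de, df, ef
  2-simplices (10): abe, abf, acd, ace, adf, bcd, bcf, bde, cef, def

so the chain groups are C_0 ≅ Z^6, C_1 ≅ Z^15, C_2 ≅ Z^10.

The boundary map ∂_1: C_1 → C_0 is given by ∂[p,q] = [q] − [p]. For instance
  ∂ce = e − c.
The resulting 6×15 matrix has rank 5, and its Smith normal form has invariant factors (1,1,1,1,1).

The boundary map ∂_2: C_2 → C_1 acts by ∂[p,q,r] = [q,r] − [p,r] + [p,q]. For instance
  ∂abe = be − ae + ab,
  ∂ace = ce − ae + ac.
As a 15×10 matrix over Z this has rank 10, with invariant factors (1,1,1,1,1,1,1,1,1,2).

Reading off H_k = ker ∂_k / im ∂_{k+1}:

  H_0: rank C_0 − rank ∂_1 = 6 − 5 = 1, and the invariant factors of ∂_1 are all 1, so H_0 = Z.
  H_1: rank ker ∂_1 − rank ∂_2 = (15 − 5) − 10 = 0, and ∂_2 has invariant factor 2 > 1, so H_1 = Z/2Z.
  H_2: rank ker ∂_2 − rank ∂_3 = (10 − 10) − 0 = 0, and there is no ∂_3, so H_2 = 0.

As a check, the Euler characteristic is 6 − 15 + 10 = 1, which agrees with 1 − 0 + 0 = 1.
(K is a triangulation of the real projective plane RP^2.)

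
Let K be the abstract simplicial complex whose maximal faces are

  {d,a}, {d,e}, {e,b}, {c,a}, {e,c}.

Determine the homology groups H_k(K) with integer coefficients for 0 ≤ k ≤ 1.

H_0 = Z,  H_1 = Z.

K has 5 vertices, 5 edges.
rank ∂_0 = 0, rank ∂_1 = 4 ⇒ b_0 = 5 − 0 − 4 = 1; all invariant factors of ∂_1 are 1 so no torsion. So H_0 = Z.
rank ∂_1 = 4, rank ∂_2 = 0 ⇒ b_1 = 5 − 4 − 0 = 1. So H_1 = Z.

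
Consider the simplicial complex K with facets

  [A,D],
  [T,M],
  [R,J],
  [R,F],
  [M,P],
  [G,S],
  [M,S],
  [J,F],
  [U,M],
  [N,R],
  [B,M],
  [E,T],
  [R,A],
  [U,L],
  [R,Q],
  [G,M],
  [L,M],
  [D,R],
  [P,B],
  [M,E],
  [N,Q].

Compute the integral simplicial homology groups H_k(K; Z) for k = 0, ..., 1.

Fix the vertex order A < B < D < E < F < G < J < L < M < N < P < Q < R < S < T < U and write every simplex with vertices in increasing order. Then dim K = 1 and the simplices of K are:

  0-simplices (16): A, B, D, E, F, G, J, L, M, N, P, Q, R, S, T, U
  1-simplices (21): AD, AR, BM, BP, DR, EM, ET, FJ, FR, GM, GS, JR, LM, LU, MP, MS, MT, MU, NQ, NR, QR

so the chain groups are C_0 ≅ Z^16, C_1 ≅ Z^21.

The boundary map ∂_1: C_1 → C_0 maps an edge to its endpoints' difference, ∂[p,q] = q − p.
The resulting 16×21 matrix has rank 14, and its Smith normal form has invariant factors (1,1,1,1,1,1,1,1,1,1,1,1,1,1).

Computing H_k = (kernel of ∂_k) / (image of ∂_{k+1}):

  H_0: rank C_0 − rank ∂_1 = 16 − 14 = 2, and the invariant factors of ∂_1 are all 1, so H_0 = Z^2.
  H_1: rank ker ∂_1 − rank ∂_2 = (21 − 14) − 0 = 7, and there is no ∂_2, so H_1 = Z^7.

H_0 ≅ Z^2,  H_1 ≅ Z^7.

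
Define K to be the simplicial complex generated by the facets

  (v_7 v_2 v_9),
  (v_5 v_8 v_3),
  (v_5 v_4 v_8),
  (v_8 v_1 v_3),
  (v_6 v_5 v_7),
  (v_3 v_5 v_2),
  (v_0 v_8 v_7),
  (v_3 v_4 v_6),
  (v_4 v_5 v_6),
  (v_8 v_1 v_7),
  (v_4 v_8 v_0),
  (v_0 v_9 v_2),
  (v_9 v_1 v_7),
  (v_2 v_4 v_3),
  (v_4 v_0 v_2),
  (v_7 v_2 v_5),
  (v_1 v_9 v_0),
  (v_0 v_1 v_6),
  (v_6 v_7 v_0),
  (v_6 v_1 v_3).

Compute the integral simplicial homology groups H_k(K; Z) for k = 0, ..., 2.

We work with the vertex ordering v_0 < v_1 < v_2 < v_3 < v_4 < v_5 < v_6 < v_7 < v_8 < v_9. The simplices of K, each written with vertices in increasing order, are:

  0-simplices (10): [v_0], [v_1], [v_2], [v_3], [v_4], [v_5], [v_6], [v_7], [v_8], [v_9]
  1-simplices (30): (30 of them)
  2-simplices (20): (20 of them)

so the chain groups are C_0 ≅ Z^10, C_1 ≅ Z^30, C_2 ≅ Z^20.

The boundary map ∂_1: C_1 → C_0 is given by ∂[p,q] = [q] − [p]. For instance
  ∂[v_3,v_6] = [v_6] − [v_3].
The resulting 10×30 matrix has rank 9, and its Smith normal form has invariant factors (1,1,1,1,1,1,1,1,1).

The boundary map ∂_2: C_2 → C_1 sends each 2-simplex [p,q,r] to [q,r] − [p,r] + [p,q]. For instance
  ∂[v_5,v_6,v_7] = [v_6,v_7] − [v_5,v_7] + [v_5,v_6],
  ∂[v_0,v_1,v_6] = [v_1,v_6] − [v_0,v_6] + [v_0,v_1].
The resulting 30×20 matrix has rank 20, and its Smith normal form has invariant factors (1,1,1,1,1,1,1,1,1,1,1,1,1,1,1,1,1,1,1,2).

Now H_k = ker ∂_k / im ∂_{k+1}, so:

  H_0: rank C_0 − rank ∂_1 = 10 − 9 = 1, and the invariant factors of ∂_1 are all 1, so H_0 = Z.
  H_1: rank ker ∂_1 − rank ∂_2 = (30 − 9) − 20 = 1, and ∂_2 has invariant factor 2 > 1, so H_1 = Z ⊕ Z/2.
  H_2: rank ker ∂_2 − rank ∂_3 = (20 − 20) − 0 = 0, and there is no ∂_3, so H_2 = 0.

(K is a triangulation of the Klein bottle.)

H_0 = Z,  H_1 = Z ⊕ Z/2,  H_2 = 0.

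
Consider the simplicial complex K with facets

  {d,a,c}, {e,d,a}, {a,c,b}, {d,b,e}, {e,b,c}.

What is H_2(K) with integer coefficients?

H_2 ≅ 0.

Take the total order a < b < c < d < e on the vertex set. Then K (dimension 2) consists of the simplices:

  0-simplices (5): a, b, c, d, e
  1-simplices (10): ab, ac, ad, ae, bc, bd, be, cd, ce, de
  2-simplices (5): abc, acd, ade, bce, bde

giving chain groups C_0 ≅ Z^5, C_1 ≅ Z^10, C_2 ≅ Z^5.

∂_1: C_1 → C_0 sends each edge [p,q] (with p < q) to q − p. For instance
  ∂ac = c − a.
The 5×10 boundary matrix has rank 4 and Smith normal form diag(1,1,1,1).

∂_2: C_2 → C_1 maps a triangle to the signed sum of its edges. For instance
  ∂ade = de − ae + ad,
  ∂bce = ce − be + bc.
The resulting 10×5 matrix has rank 5, and its Smith normal form has invariant factors (1,1,1,1,1).

Computing H_k = (kernel of ∂_k) / (image of ∂_{k+1}):

  H_2: rank ker ∂_2 − rank ∂_3 = (5 − 5) − 0 = 0, and there is no ∂_3, so H_2 ≅ 0.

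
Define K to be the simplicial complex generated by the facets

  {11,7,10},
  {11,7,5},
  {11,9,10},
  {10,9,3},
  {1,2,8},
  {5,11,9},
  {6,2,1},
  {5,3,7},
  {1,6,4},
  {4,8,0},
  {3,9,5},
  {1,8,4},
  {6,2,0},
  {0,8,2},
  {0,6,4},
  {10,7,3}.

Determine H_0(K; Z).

Fix the vertex order 0 < 1 < 2 < 3 < 4 < 5 < 6 < 7 < 8 < 9 < 10 < 11 and write every simplex with vertices in increasing order. Then dim K = 2 and the simplices of K are:

  0-simplices (12): [0], [1], [2], [3], [4], [5], [6], [7], [8], [9], [10], [11]
  1-simplices (24): (24 of them)
  2-simplices (16): [0,2,6], [0,2,8], [0,4,6], [0,4,8], [1,2,6], [1,2,8], [1,4,6], [1,4,8], [3,5,7], [3,5,9], [3,7,10], [3,9,10], [5,7,11], [5,9,11], [7,10,11], [9,10,11]

Hence C_0 ≅ Z^12, C_1 ≅ Z^24, C_2 ≅ Z^16.

∂_1: C_1 → C_0 is given by ∂[p,q] = [q] − [p]. For instance
  ∂[1,6] = [6] − [1].
The 12×24 boundary matrix has rank 10 and Smith normal form diag(1,1,1,1,1,1,1,1,1,1).

Boundary ∂_2: C_2 → C_1 sends each 2-simplex [p,q,r] to [q,r] − [p,r] + [p,q]. For instance
  ∂[1,4,6] = [4,6] − [1,6] + [1,4],
  ∂[0,2,8] = [2,8] − [0,8] + [0,2].
As a 24×16 matrix over Z this has rank 14, with invariant factors (1,1,1,1,1,1,1,1,1,1,1,1,1,1).

From H_k ≅ ker(∂_k) / im(∂_{k+1}) we obtain:

  H_0: rank C_0 − rank ∂_1 = 12 − 10 = 2, and the invariant factors of ∂_1 are all 1, so H_0 = Z^2.

(K is a triangulation of the disjoint union of the 2-sphere S^2 and the 2-sphere S^2.)

H_0 = Z^2.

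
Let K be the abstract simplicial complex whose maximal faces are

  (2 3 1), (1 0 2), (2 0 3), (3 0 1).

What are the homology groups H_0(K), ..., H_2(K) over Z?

H_0 ≅ Z,  H_1 = 0,  H_2 ≅ Z.

Take the total order 0 < 1 < 2 < 3 on the vertex set. Then K (dimension 2) consists of the simplices:

  0-simplices (4): [0], [1], [2], [3]
  1-simplices (6): [0,1], [0,2], [0,3], [1,2], [1,3], [2,3]
  2-simplices (4): [0,1,2], [0,1,3], [0,2,3], [1,2,3]

Hence C_0 ≅ Z^4, C_1 ≅ Z^6, C_2 ≅ Z^4.

The boundary map ∂_1: C_1 → C_0 maps an edge to its endpoints' difference, ∂[p,q] = q − p. For instance
  ∂[1,2] = [2] − [1].
This gives a 4×6 integer matrix of rank 3; reducing to Smith normal form yields diagonal entries (1,1,1).

Boundary ∂_2: C_2 → C_1 acts by ∂[p,q,r] = [q,r] − [p,r] + [p,q]. For instance
  ∂[1,2,3] = [2,3] − [1,3] + [1,2],
  ∂[0,1,2] = [1,2] − [0,2] + [0,1].
This gives a 6×4 integer matrix of rank 3; reducing to Smith normal form yields diagonal entries (1,1,1).

Now H_k = ker ∂_k / im ∂_{k+1}, so:

  H_0: rank C_0 − rank ∂_1 = 4 − 3 = 1, and the invariant factors of ∂_1 are all 1, so H_0 ≅ Z.
  H_1: rank ker ∂_1 − rank ∂_2 = (6 − 3) − 3 = 0, and the invariant factors of ∂_2 are all 1, so H_1 ≅ 0.
  H_2: rank ker ∂_2 − rank ∂_3 = (4 − 3) − 0 = 1, and there is no ∂_3, so H_2 ≅ Z.

As a check, the Euler characteristic is 4 − 6 + 4 = 2, which agrees with 1 − 0 + 1 = 2.
(K is a triangulation of the 2-sphere S^2.)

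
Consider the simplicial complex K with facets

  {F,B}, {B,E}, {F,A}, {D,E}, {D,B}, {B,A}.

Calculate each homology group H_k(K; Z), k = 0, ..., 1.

Order the vertices as A < B < D < E < F. Listing each simplex with vertices in this order, K has dimension 1 with simplices:

  0-simplices (5): A, B, D, E, F
  1-simplices (6): AB, AF, BD, BE, BF, DE

so the chain groups are C_0 ≅ Z^5, C_1 ≅ Z^6.

∂_1: C_1 → C_0 sends each edge [p,q] (with p < q) to q − p. For instance
  ∂DE = E − D.
This gives a 5×6 integer matrix of rank 4; reducing to Smith normal form yields diagonal entries (1,1,1,1).

Now H_k = ker ∂_k / im ∂_{k+1}, so:

  H_0: rank C_0 − rank ∂_1 = 5 − 4 = 1, and the invariant factors of ∂_1 are all 1, so H_0 ≅ Z.
  H_1: rank ker ∂_1 − rank ∂_2 = (6 − 4) − 0 = 2, and there is no ∂_2, so H_1 ≅ Z^2.

H_0 = Z,  H_1 = Z^2.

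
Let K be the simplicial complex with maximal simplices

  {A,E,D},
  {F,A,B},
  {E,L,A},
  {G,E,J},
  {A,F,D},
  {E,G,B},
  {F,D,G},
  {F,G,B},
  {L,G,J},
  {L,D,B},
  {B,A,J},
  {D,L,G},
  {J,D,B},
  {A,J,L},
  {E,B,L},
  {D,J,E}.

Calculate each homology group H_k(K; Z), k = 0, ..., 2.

Fix the vertex order A < B < D < E < F < G < J < L and write every simplex with vertices in increasing order. Then dim K = 2 and the simplices of K are:

  0-simplices (8): A, B, D, E, F, G, J, L
  1-simplices (24): AB, AD, AE, AF, AJ, AL, BD, BE, BF, BG, BJ, BL, DE, DF, DG, DJ, DL, EG, EJ, EL, FG, GJ, GL, JL
  2-simplices (16): ABF, ABJ, ADE, ADF, AEL, AJL, BDJ, BDL, BEG, BEL, BFG, DEJ, DFG, DGL, EGJ, GJL

so the chain groups are C_0 ≅ Z^8, C_1 ≅ Z^24, C_2 ≅ Z^16.

The boundary map ∂_1: C_1 → C_0 is given by ∂[p,q] = [q] − [p].
As a 8×24 matrix over Z this has rank 7, with invariant factors (1,1,1,1,1,1,1).

∂_2: C_2 → C_1 maps a triangle to the signed sum of its edges. For instance
  ∂ADF = DF − AF + AD,
  ∂BDJ = DJ − BJ + BD.
This gives a 24×16 integer matrix of rank 15; reducing to Smith normal form yields diagonal entries (1,1,1,1,1,1,1,1,1,1,1,1,1,1,1).

Computing H_k = (kernel of ∂_k) / (image of ∂_{k+1}):

  H_0: rank C_0 − rank ∂_1 = 8 − 7 = 1, and the invariant factors of ∂_1 are all 1, so H_0 = Z.
  H_1: rank ker ∂_1 − rank ∂_2 = (24 − 7) − 15 = 2, and the invariant factors of ∂_2 are all 1, so H_1 = Z^2.
  H_2: rank ker ∂_2 − rank ∂_3 = (16 − 15) − 0 = 1, and there is no ∂_3, so H_2 = Z.

As a check, the Euler characteristic is 8 − 24 + 16 = 0, which agrees with 1 − 2 + 1 = 0.
(K is a triangulation of the torus T^2.)

H_0 ≅ Z,  H_1 ≅ Z^2,  H_2 ≅ Z.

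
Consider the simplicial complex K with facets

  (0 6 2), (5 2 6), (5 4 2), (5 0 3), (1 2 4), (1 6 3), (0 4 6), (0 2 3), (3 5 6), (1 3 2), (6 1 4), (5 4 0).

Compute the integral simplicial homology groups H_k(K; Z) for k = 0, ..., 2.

H_0 ≅ Z,  H_1 ≅ Z/2Z,  H_2 = 0.

Take the total order 0 < 1 < 2 < 3 < 4 < 5 < 6 on the vertex set. Then K (dimension 2) consists of the simplices:

  0-simplices (7): [0], [1], [2], [3], [4], [5], [6]
  1-simplices (18): [0,2], [0,3], [0,4], [0,5], [0,6], [1,2], [1,3], [1,4], [1,6], [2,3], [2,4], [2,5], [2,6], [3,5], [3,6], [4,5], [4,6], [5,6]
  2-simplices (12): [0,2,3], [0,2,6], [0,3,5], [0,4,5], [0,4,6], [1,2,3], [1,2,4], [1,3,6], [1,4,6], [2,4,5], [2,5,6], [3,5,6]

Hence C_0 ≅ Z^7, C_1 ≅ Z^18, C_2 ≅ Z^12.

The boundary map ∂_1: C_1 → C_0 maps an edge to its endpoints' difference, ∂[p,q] = q − p.
This gives a 7×18 integer matrix of rank 6; reducing to Smith normal form yields diagonal entries (1,1,1,1,1,1).

The boundary map ∂_2: C_2 → C_1 acts by ∂[p,q,r] = [q,r] − [p,r] + [p,q]. For instance
  ∂[1,3,6] = [3,6] − [1,6] + [1,3],
  ∂[0,3,5] = [3,5] − [0,5] + [0,3].
As a 18×12 matrix over Z this has rank 12, with invariant factors (1,1,1,1,1,1,1,1,1,1,1,2).

Now H_k = ker ∂_k / im ∂_{k+1}, so:

  H_0: rank C_0 − rank ∂_1 = 7 − 6 = 1, and the invariant factors of ∂_1 are all 1, so H_0 ≅ Z.
  H_1: rank ker ∂_1 − rank ∂_2 = (18 − 6) − 12 = 0, and ∂_2 has invariant factor 2 > 1, so H_1 ≅ Z/2Z.
  H_2: rank ker ∂_2 − rank ∂_3 = (12 − 12) − 0 = 0, and there is no ∂_3, so H_2 ≅ 0.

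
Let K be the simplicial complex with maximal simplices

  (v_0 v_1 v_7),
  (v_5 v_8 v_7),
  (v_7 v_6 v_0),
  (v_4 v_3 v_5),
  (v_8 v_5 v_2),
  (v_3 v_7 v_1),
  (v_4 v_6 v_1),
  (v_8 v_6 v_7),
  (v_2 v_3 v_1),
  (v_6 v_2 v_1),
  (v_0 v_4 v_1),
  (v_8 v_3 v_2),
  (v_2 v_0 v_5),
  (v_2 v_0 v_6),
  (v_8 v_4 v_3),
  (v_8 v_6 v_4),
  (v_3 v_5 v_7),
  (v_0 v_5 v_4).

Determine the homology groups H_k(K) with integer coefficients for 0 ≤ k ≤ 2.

K has 9 vertices, 27 edges, 18 triangles.
rank ∂_0 = 0, rank ∂_1 = 8 ⇒ b_0 = 9 − 0 − 8 = 1; all invariant factors of ∂_1 are 1 so no torsion. So H_0 ≅ Z.
rank ∂_1 = 8, rank ∂_2 = 18 ⇒ b_1 = 27 − 8 − 18 = 1; ∂_2 has invariant factor(s) [2] giving torsion. So H_1 ≅ Z × Z/2.
rank ∂_2 = 18, rank ∂_3 = 0 ⇒ b_2 = 18 − 18 − 0 = 0. So H_2 ≅ 0.

H_0 = Z,  H_1 = Z × Z/2,  H_2 = 0.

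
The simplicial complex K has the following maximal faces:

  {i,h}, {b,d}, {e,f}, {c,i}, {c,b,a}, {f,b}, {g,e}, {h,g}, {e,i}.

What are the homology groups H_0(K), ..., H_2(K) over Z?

H_0 ≅ Z,  H_1 ≅ Z^2,  H_2 = 0.

Take the total order a < b < c < d < e < f < g < h < i on the vertex set. Then K (dimension 2) consists of the simplices:

  0-simplices (9): a, b, c, d, e, f, g, h, i
  1-simplices (11): ab, ac, bc, bd, bf, ci, ef, eg, ei, gh, hi
  2-simplices (1): abc

so the chain groups are C_0 ≅ Z^9, C_1 ≅ Z^11, C_2 ≅ Z^1.

∂_1: C_1 → C_0 maps an edge to its endpoints' difference, ∂[p,q] = q − p. For instance
  ∂ab = b − a.
The 9×11 boundary matrix has rank 8 and Smith normal form diag(1,1,1,1,1,1,1,1).

∂_2: C_2 → C_1 maps a triangle to the signed sum of its edges. For instance
  ∂abc = bc − ac + ab.
This gives a 11×1 integer matrix of rank 1; reducing to Smith normal form yields diagonal entries (1).

From H_k ≅ ker(∂_k) / im(∂_{k+1}) we obtain:

  H_0: rank C_0 − rank ∂_1 = 9 − 8 = 1, and the invariant factors of ∂_1 are all 1, so H_0 = Z.
  H_1: rank ker ∂_1 − rank ∂_2 = (11 − 8) − 1 = 2, and the invariant factors of ∂_2 are all 1, so H_1 = Z^2.
  H_2: rank ker ∂_2 − rank ∂_3 = (1 − 1) − 0 = 0, and there is no ∂_3, so H_2 = 0.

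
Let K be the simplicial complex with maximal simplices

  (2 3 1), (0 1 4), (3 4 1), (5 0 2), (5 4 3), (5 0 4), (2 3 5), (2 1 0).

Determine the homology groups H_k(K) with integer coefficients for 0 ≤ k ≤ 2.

H_0 ≅ Z,  H_1 = 0,  H_2 ≅ Z.

Order the vertices as 0 < 1 < 2 < 3 < 4 < 5. Listing each simplex with vertices in this order, K has dimension 2 with simplices:

  0-simplices (6): [0], [1], [2], [3], [4], [5]
  1-simplices (12): [0,1], [0,2], [0,4], [0,5], [1,2], [1,3], [1,4], [2,3], [2,5], [3,4], [3,5], [4,5]
  2-simplices (8): [0,1,2], [0,1,4], [0,2,5], [0,4,5], [1,2,3], [1,3,4], [2,3,5], [3,4,5]

so the chain groups are C_0 ≅ Z^6, C_1 ≅ Z^12, C_2 ≅ Z^8.

∂_1: C_1 → C_0 is given by ∂[p,q] = [q] − [p]. For instance
  ∂[0,2] = [2] − [0].
The 6×12 boundary matrix has rank 5 and Smith normal form diag(1,1,1,1,1).

Boundary ∂_2: C_2 → C_1 acts by ∂[p,q,r] = [q,r] − [p,r] + [p,q]. For instance
  ∂[1,2,3] = [2,3] − [1,3] + [1,2],
  ∂[0,2,5] = [2,5] − [0,5] + [0,2].
The 12×8 boundary matrix has rank 7 and Smith normal form diag(1,1,1,1,1,1,1).

Computing H_k = (kernel of ∂_k) / (image of ∂_{k+1}):

  H_0: rank C_0 − rank ∂_1 = 6 − 5 = 1, and the invariant factors of ∂_1 are all 1, so H_0 ≅ Z.
  H_1: rank ker ∂_1 − rank ∂_2 = (12 − 5) − 7 = 0, and the invariant factors of ∂_2 are all 1, so H_1 ≅ 0.
  H_2: rank ker ∂_2 − rank ∂_3 = (8 − 7) − 0 = 1, and there is no ∂_3, so H_2 ≅ Z.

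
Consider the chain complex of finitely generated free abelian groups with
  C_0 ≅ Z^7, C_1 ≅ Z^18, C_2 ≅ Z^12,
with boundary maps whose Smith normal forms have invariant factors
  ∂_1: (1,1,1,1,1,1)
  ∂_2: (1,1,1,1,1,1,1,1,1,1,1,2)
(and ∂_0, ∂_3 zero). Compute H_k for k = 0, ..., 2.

H_0: b_0 = 7 − 0 − 6 = 1; torsion from ∂_1 factors > 1: none. So H_0 ≅ Z.
H_1: b_1 = 18 − 6 − 12 = 0; torsion from ∂_2 factors > 1: [2]. So H_1 ≅ Z/2Z.
H_2: b_2 = 12 − 12 − 0 = 0; torsion from ∂_3 factors > 1: none. So H_2 ≅ 0.

H_0 ≅ Z,  H_1 ≅ Z/2Z,  H_2 = 0.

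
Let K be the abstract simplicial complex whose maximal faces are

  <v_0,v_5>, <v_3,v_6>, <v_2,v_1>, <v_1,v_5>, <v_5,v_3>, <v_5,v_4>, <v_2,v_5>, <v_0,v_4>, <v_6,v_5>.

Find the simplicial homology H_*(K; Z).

Order the vertices as v_0 < v_1 < v_2 < v_3 < v_4 < v_5 < v_6. Listing each simplex with vertices in this order, K has dimension 1 with simplices:

  0-simplices (7): [v_0], [v_1], [v_2], [v_3], [v_4], [v_5], [v_6]
  1-simplices (9): [v_0,v_4], [v_0,v_5], [v_1,v_2], [v_1,v_5], [v_2,v_5], [v_3,v_5], [v_3,v_6], [v_4,v_5], [v_5,v_6]

giving chain groups C_0 ≅ Z^7, C_1 ≅ Z^9.

The boundary map ∂_1: C_1 → C_0 sends each edge [p,q] (with p < q) to q − p. For instance
  ∂[v_2,v_5] = [v_5] − [v_2].
This gives a 7×9 integer matrix of rank 6; reducing to Smith normal form yields diagonal entries (1,1,1,1,1,1).

Now H_k = ker ∂_k / im ∂_{k+1}, so:

  H_0: rank C_0 − rank ∂_1 = 7 − 6 = 1, and the invariant factors of ∂_1 are all 1, so H_0 = Z.
  H_1: rank ker ∂_1 − rank ∂_2 = (9 − 6) − 0 = 3, and there is no ∂_2, so H_1 = Z^3.

H_0 = Z,  H_1 = Z^3.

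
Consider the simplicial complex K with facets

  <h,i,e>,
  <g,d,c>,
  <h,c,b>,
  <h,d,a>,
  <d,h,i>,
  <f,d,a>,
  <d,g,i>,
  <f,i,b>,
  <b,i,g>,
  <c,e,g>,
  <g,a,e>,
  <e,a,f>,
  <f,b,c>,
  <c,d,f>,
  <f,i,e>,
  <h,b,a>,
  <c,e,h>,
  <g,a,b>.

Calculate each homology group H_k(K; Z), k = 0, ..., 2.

We work with the vertex ordering a < b < c < d < e < f < g < h < i. The simplices of K, each written with vertices in increasing order, are:

  0-simplices (9): a, b, c, d, e, f, g, h, i
  1-simplices (27): ab, ad, ae, af, ag, ah, bc, bf, bg, bh, bi, cd, ce, cf, cg, ch, df, dg, dh, di, ef, eg, eh, ei, fi, gi, hi
  2-simplices (18): abg, abh, adf, adh, aef, aeg, bcf, bch, bfi, bgi, cdf, cdg, ceg, ceh, dgi, dhi, efi, ehi

so the chain groups are C_0 ≅ Z^9, C_1 ≅ Z^27, C_2 ≅ Z^18.

∂_1: C_1 → C_0 maps an edge to its endpoints' difference, ∂[p,q] = q − p. For instance
  ∂ei = i − e.
The 9×27 boundary matrix has rank 8 and Smith normal form diag(1,1,1,1,1,1,1,1).

∂_2: C_2 → C_1 acts by ∂[p,q,r] = [q,r] − [p,r] + [p,q]. For instance
  ∂bcf = cf − bf + bc,
  ∂bgi = gi − bi + bg.
This gives a 27×18 integer matrix of rank 17; reducing to Smith normal form yields diagonal entries (1,1,1,1,1,1,1,1,1,1,1,1,1,1,1,1,1).

Computing H_k = (kernel of ∂_k) / (image of ∂_{k+1}):

  H_0: rank C_0 − rank ∂_1 = 9 − 8 = 1, and the invariant factors of ∂_1 are all 1, so H_0 = Z.
  H_1: rank ker ∂_1 − rank ∂_2 = (27 − 8) − 17 = 2, and the invariant factors of ∂_2 are all 1, so H_1 = Z^2.
  H_2: rank ker ∂_2 − rank ∂_3 = (18 − 17) − 0 = 1, and there is no ∂_3, so H_2 = Z.

H_0 ≅ Z,  H_1 ≅ Z^2,  H_2 ≅ Z.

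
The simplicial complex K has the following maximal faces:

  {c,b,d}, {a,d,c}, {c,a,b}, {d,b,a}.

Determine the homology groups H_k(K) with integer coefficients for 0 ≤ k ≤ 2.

H_0 = Z,  H_1 = 0,  H_2 = Z.

Fix the vertex order a < b < c < d and write every simplex with vertices in increasing order. Then dim K = 2 and the simplices of K are:

  0-simplices (4): a, b, c, d
  1-simplices (6): ab, ac, ad, bc, bd, cd
  2-simplices (4): abc, abd, acd, bcd

so the chain groups are C_0 ≅ Z^4, C_1 ≅ Z^6, C_2 ≅ Z^4.

∂_1: C_1 → C_0 is given by ∂[p,q] = [q] − [p]. For instance
  ∂cd = d − c.
This gives a 4×6 integer matrix of rank 3; reducing to Smith normal form yields diagonal entries (1,1,1).

∂_2: C_2 → C_1 sends each 2-simplex [p,q,r] to [q,r] − [p,r] + [p,q]. For instance
  ∂acd = cd − ad + ac,
  ∂abc = bc − ac + ab.
As a 6×4 matrix over Z this has rank 3, with invariant factors (1,1,1).

Computing H_k = (kernel of ∂_k) / (image of ∂_{k+1}):

  H_0: rank C_0 − rank ∂_1 = 4 − 3 = 1, and the invariant factors of ∂_1 are all 1, so H_0 ≅ Z.
  H_1: rank ker ∂_1 − rank ∂_2 = (6 − 3) − 3 = 0, and the invariant factors of ∂_2 are all 1, so H_1 ≅ 0.
  H_2: rank ker ∂_2 − rank ∂_3 = (4 − 3) − 0 = 1, and there is no ∂_3, so H_2 ≅ Z.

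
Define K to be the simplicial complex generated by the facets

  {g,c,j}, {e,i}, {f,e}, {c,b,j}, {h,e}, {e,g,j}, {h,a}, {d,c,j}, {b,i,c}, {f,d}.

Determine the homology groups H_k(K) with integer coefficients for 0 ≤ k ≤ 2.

H_0 ≅ Z,  H_1 ≅ Z^2,  H_2 = 0.

K has 10 vertices, 16 edges, 5 triangles.
rank ∂_0 = 0, rank ∂_1 = 9 ⇒ b_0 = 10 − 0 − 9 = 1; all invariant factors of ∂_1 are 1 so no torsion. So H_0 ≅ Z.
rank ∂_1 = 9, rank ∂_2 = 5 ⇒ b_1 = 16 − 9 − 5 = 2; all invariant factors of ∂_2 are 1 so no torsion. So H_1 ≅ Z^2.
rank ∂_2 = 5, rank ∂_3 = 0 ⇒ b_2 = 5 − 5 − 0 = 0. So H_2 ≅ 0.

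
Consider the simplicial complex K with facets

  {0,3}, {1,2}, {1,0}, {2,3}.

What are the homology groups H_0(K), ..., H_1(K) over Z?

H_0 ≅ Z,  H_1 ≅ Z.

Take the total order 0 < 1 < 2 < 3 on the vertex set. Then K (dimension 1) consists of the simplices:

  0-simplices (4): [0], [1], [2], [3]
  1-simplices (4): [0,1], [0,3], [1,2], [2,3]

so the chain groups are C_0 ≅ Z^4, C_1 ≅ Z^4.

The boundary map ∂_1: C_1 → C_0 is given by ∂[p,q] = [q] − [p]. For instance
  ∂[0,1] = [1] − [0].
The resulting 4×4 matrix has rank 3, and its Smith normal form has invariant factors (1,1,1).

Now H_k = ker ∂_k / im ∂_{k+1}, so:

  H_0: rank C_0 − rank ∂_1 = 4 − 3 = 1, and the invariant factors of ∂_1 are all 1, so H_0 ≅ Z.
  H_1: rank ker ∂_1 − rank ∂_2 = (4 − 3) − 0 = 1, and there is no ∂_2, so H_1 ≅ Z.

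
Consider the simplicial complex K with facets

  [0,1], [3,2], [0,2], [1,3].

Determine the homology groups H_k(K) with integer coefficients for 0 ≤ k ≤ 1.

Order the vertices as 0 < 1 < 2 < 3. Listing each simplex with vertices in this order, K has dimension 1 with simplices:

  0-simplices (4): [0], [1], [2], [3]
  1-simplices (4): [0,1], [0,2], [1,3], [2,3]

so the chain groups are C_0 ≅ Z^4, C_1 ≅ Z^4.

Boundary ∂_1: C_1 → C_0 maps an edge to its endpoints' difference, ∂[p,q] = q − p. For instance
  ∂[0,1] = [1] − [0].
As a 4×4 matrix over Z this has rank 3, with invariant factors (1,1,1).

Computing H_k = (kernel of ∂_k) / (image of ∂_{k+1}):

  H_0: rank C_0 − rank ∂_1 = 4 − 3 = 1, and the invariant factors of ∂_1 are all 1, so H_0 = Z.
  H_1: rank ker ∂_1 − rank ∂_2 = (4 − 3) − 0 = 1, and there is no ∂_2, so H_1 = Z.

H_0 = Z,  H_1 = Z.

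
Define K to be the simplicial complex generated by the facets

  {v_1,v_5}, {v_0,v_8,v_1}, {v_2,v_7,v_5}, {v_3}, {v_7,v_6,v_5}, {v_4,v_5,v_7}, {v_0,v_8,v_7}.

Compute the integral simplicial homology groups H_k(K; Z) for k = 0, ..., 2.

H_0 ≅ Z^2,  H_1 ≅ Z,  H_2 = 0.

We work with the vertex ordering v_0 < v_1 < v_2 < v_3 < v_4 < v_5 < v_6 < v_7 < v_8. The simplices of K, each written with vertices in increasing order, are:

  0-simplices (9): [v_0], [v_1], [v_2], [v_3], [v_4], [v_5], [v_6], [v_7], [v_8]
  1-simplices (13): [v_0,v_1], [v_0,v_7], [v_0,v_8], [v_1,v_5], [v_1,v_8], [v_2,v_5], [v_2,v_7], [v_4,v_5], [v_4,v_7], [v_5,v_6], [v_5,v_7], [v_6,v_7], [v_7,v_8]
  2-simplices (5): [v_0,v_1,v_8], [v_0,v_7,v_8], [v_2,v_5,v_7], [v_4,v_5,v_7], [v_5,v_6,v_7]

so the chain groups are C_0 ≅ Z^9, C_1 ≅ Z^13, C_2 ≅ Z^5.

Boundary ∂_1: C_1 → C_0 sends each edge [p,q] (with p < q) to q − p. For instance
  ∂[v_1,v_5] = [v_5] − [v_1].
The resulting 9×13 matrix has rank 7, and its Smith normal form has invariant factors (1,1,1,1,1,1,1).

The boundary map ∂_2: C_2 → C_1 sends each 2-simplex [p,q,r] to [q,r] − [p,r] + [p,q]. For instance
  ∂[v_5,v_6,v_7] = [v_6,v_7] − [v_5,v_7] + [v_5,v_6],
  ∂[v_0,v_1,v_8] = [v_1,v_8] − [v_0,v_8] + [v_0,v_1].
This gives a 13×5 integer matrix of rank 5; reducing to Smith normal form yields diagonal entries (1,1,1,1,1).

From H_k ≅ ker(∂_k) / im(∂_{k+1}) we obtain:

  H_0: rank C_0 − rank ∂_1 = 9 − 7 = 2, and the invariant factors of ∂_1 are all 1, so H_0 ≅ Z^2.
  H_1: rank ker ∂_1 − rank ∂_2 = (13 − 7) − 5 = 1, and the invariant factors of ∂_2 are all 1, so H_1 ≅ Z.
  H_2: rank ker ∂_2 − rank ∂_3 = (5 − 5) − 0 = 0, and there is no ∂_3, so H_2 ≅ 0.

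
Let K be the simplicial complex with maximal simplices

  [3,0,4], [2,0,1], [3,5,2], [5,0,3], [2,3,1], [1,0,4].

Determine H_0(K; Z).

H_0 = Z.

Order the vertices as 0 < 1 < 2 < 3 < 4 < 5. Listing each simplex with vertices in this order, K has dimension 2 with simplices:

  0-simplices (6): [0], [1], [2], [3], [4], [5]
  1-simplices (12): [0,1], [0,2], [0,3], [0,4], [0,5], [1,2], [1,3], [1,4], [2,3], [2,5], [3,4], [3,5]
  2-simplices (6): [0,1,2], [0,1,4], [0,3,4], [0,3,5], [1,2,3], [2,3,5]

Hence C_0 ≅ Z^6, C_1 ≅ Z^12, C_2 ≅ Z^6.

∂_1: C_1 → C_0 is given by ∂[p,q] = [q] − [p].
As a 6×12 matrix over Z this has rank 5, with invariant factors (1,1,1,1,1).

The boundary map ∂_2: C_2 → C_1 maps a triangle to the signed sum of its edges. For instance
  ∂[0,1,2] = [1,2] − [0,2] + [0,1],
  ∂[1,2,3] = [2,3] − [1,3] + [1,2].
This gives a 12×6 integer matrix of rank 6; reducing to Smith normal form yields diagonal entries (1,1,1,1,1,1).

From H_k ≅ ker(∂_k) / im(∂_{k+1}) we obtain:

  H_0: rank C_0 − rank ∂_1 = 6 − 5 = 1, and the invariant factors of ∂_1 are all 1, so H_0 = Z.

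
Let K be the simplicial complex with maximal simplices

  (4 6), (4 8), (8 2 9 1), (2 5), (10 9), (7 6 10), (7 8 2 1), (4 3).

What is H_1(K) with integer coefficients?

H_1 ≅ Z^2.

Take the total order 1 < 2 < 3 < 4 < 5 < 6 < 7 < 8 < 9 < 10 on the vertex set. Then K (dimension 3) consists of the simplices:

  0-simplices (10): [1], [2], [3], [4], [5], [6], [7], [8], [9], [10]
  1-simplices (17): [1,2], [1,7], [1,8], [1,9], [2,5], [2,7], [2,8], [2,9], [3,4], [4,6], [4,8], [6,7], [6,10], [7,8], [7,10], [8,9], [9,10]
  2-simplices (8): [1,2,7], [1,2,8], [1,2,9], [1,7,8], [1,8,9], [2,7,8], [2,8,9], [6,7,10]
  3-simplices (2): [1,2,7,8], [1,2,8,9]

Hence C_0 ≅ Z^10, C_1 ≅ Z^17, C_2 ≅ Z^8, C_3 ≅ Z^2.

Boundary ∂_1: C_1 → C_0 maps an edge to its endpoints' difference, ∂[p,q] = q − p.
The resulting 10×17 matrix has rank 9, and its Smith normal form has invariant factors (1,1,1,1,1,1,1,1,1).

∂_2: C_2 → C_1 sends each 2-simplex [p,q,r] to [q,r] − [p,r] + [p,q]. For instance
  ∂[2,7,8] = [7,8] − [2,8] + [2,7],
  ∂[1,2,7] = [2,7] − [1,7] + [1,2].
The resulting 17×8 matrix has rank 6, and its Smith normal form has invariant factors (1,1,1,1,1,1).

∂_3: C_3 → C_2 sends each 3-simplex σ to the alternating sum Σ_i (−1)^i (σ with its i-th vertex removed). For instance
  ∂[1,2,8,9] = [2,8,9] − [1,8,9] + [1,2,9] − [1,2,8],
  ∂[1,2,7,8] = [2,7,8] − [1,7,8] + [1,2,8] − [1,2,7].
As a 8×2 matrix over Z this has rank 2, with invariant factors (1,1).

Reading off H_k = ker ∂_k / im ∂_{k+1}:

  H_1: rank ker ∂_1 − rank ∂_2 = (17 − 9) − 6 = 2, and the invariant factors of ∂_2 are all 1, so H_1 = Z^2.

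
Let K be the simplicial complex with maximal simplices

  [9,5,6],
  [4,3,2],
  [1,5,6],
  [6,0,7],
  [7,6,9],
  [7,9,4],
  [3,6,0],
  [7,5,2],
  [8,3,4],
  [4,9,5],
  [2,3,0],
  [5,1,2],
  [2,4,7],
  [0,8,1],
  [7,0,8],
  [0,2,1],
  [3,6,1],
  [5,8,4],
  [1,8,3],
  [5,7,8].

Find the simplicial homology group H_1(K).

H_1 ≅ Z ⊕ Z/2.

Order the vertices as 0 < 1 < 2 < 3 < 4 < 5 < 6 < 7 < 8 < 9. Listing each simplex with vertices in this order, K has dimension 2 with simplices:

  0-simplices (10): [0], [1], [2], [3], [4], [5], [6], [7], [8], [9]
  1-simplices (30): (30 of them)
  2-simplices (20): (20 of them)

so the chain groups are C_0 ≅ Z^10, C_1 ≅ Z^30, C_2 ≅ Z^20.

∂_1: C_1 → C_0 maps an edge to its endpoints' difference, ∂[p,q] = q − p. For instance
  ∂[0,7] = [7] − [0].
The resulting 10×30 matrix has rank 9, and its Smith normal form has invariant factors (1,1,1,1,1,1,1,1,1).

The boundary map ∂_2: C_2 → C_1 maps a triangle to the signed sum of its edges. For instance
  ∂[0,1,8] = [1,8] − [0,8] + [0,1],
  ∂[0,1,2] = [1,2] − [0,2] + [0,1].
This gives a 30×20 integer matrix of rank 20; reducing to Smith normal form yields diagonal entries (1,1,1,1,1,1,1,1,1,1,1,1,1,1,1,1,1,1,1,2).

Computing H_k = (kernel of ∂_k) / (image of ∂_{k+1}):

  H_1: rank ker ∂_1 − rank ∂_2 = (30 − 9) − 20 = 1, and ∂_2 has invariant factor 2 > 1, so H_1 ≅ Z ⊕ Z/2.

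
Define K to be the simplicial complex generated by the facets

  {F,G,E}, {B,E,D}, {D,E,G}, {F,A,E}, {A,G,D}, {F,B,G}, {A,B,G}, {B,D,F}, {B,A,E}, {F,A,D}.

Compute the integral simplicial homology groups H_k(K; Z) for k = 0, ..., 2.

Fix the vertex order A < B < D < E < F < G and write every simplex with vertices in increasing order. Then dim K = 2 and the simplices of K are:

  0-simplices (6): A, B, D, E, F, G
  1-simplices (15): AB, AD, AE, AF, AG, BD, BE, BF, BG, DE, DF, DG, EF, EG, FG
  2-simplices (10): ABE, ABG, ADF, ADG, AEF, BDE, BDF, BFG, DEG, EFG

Hence C_0 ≅ Z^6, C_1 ≅ Z^15, C_2 ≅ Z^10.

Boundary ∂_1: C_1 → C_0 is given by ∂[p,q] = [q] − [p].
The resulting 6×15 matrix has rank 5, and its Smith normal form has invariant factors (1,1,1,1,1).

Boundary ∂_2: C_2 → C_1 acts by ∂[p,q,r] = [q,r] − [p,r] + [p,q]. For instance
  ∂EFG = FG − EG + EF,
  ∂DEG = EG − DG + DE.
The 15×10 boundary matrix has rank 10 and Smith normal form diag(1,1,1,1,1,1,1,1,1,2).

Computing H_k = (kernel of ∂_k) / (image of ∂_{k+1}):

  H_0: rank C_0 − rank ∂_1 = 6 − 5 = 1, and the invariant factors of ∂_1 are all 1, so H_0 ≅ Z.
  H_1: rank ker ∂_1 − rank ∂_2 = (15 − 5) − 10 = 0, and ∂_2 has invariant factor 2 > 1, so H_1 ≅ Z/2.
  H_2: rank ker ∂_2 − rank ∂_3 = (10 − 10) − 0 = 0, and there is no ∂_3, so H_2 ≅ 0.

(K is a triangulation of the real projective plane RP^2.)

H_0 = Z,  H_1 = Z/2,  H_2 = 0.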